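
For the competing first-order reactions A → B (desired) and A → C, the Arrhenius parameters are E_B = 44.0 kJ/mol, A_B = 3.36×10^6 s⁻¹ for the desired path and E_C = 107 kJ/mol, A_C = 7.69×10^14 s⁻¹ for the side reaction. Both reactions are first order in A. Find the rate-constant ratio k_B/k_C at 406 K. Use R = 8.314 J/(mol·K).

Since both paths have the same order in A, the concentration cancels and S_{B/C} = k_B/k_C = (A_B/A_C)·exp[(E_C−E_B)/(RT)].
(E_C−E_B)/(RT) = (107−44.0)×10³/(8.314×406) = 63000/3375 = 18.66.
k_B/k_C = (3.36×10^6/7.69×10^14)·exp(18.66) = 4.369×10^-9 × 1.275×10^8 = 0.557.
Since E_B < E_C, lowering the temperature improves selectivity toward B.

0.557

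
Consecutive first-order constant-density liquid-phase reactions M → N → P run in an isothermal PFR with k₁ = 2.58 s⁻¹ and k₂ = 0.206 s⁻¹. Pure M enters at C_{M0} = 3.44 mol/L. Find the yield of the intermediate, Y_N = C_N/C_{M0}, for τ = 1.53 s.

0.772

For first-order series with pure M initially, C_N(τ) = k₁C_{M0}/(k₂−k₁)·(e^(−k₁τ) − e^(−k₂τ)).
e^(−k₁τ) = e^(−2.58×1.53) = e^(−3.947) = 0.01930; e^(−k₂τ) = e^(−0.3152) = 0.7297.
C_N = 2.58×3.44/(0.206−2.58) × (0.01930−0.7297) = (-3.739)×(-0.7104) = 2.656 mol/L.
Y_N = C_N/C_{M0} = 2.656/3.44 = 0.772.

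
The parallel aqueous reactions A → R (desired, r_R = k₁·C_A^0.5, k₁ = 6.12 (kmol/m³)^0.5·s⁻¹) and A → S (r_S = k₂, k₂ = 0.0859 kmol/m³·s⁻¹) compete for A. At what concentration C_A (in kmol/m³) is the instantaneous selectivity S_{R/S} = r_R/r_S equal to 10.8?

S_{R/S} = (k₁/k₂)·C_A^0.5 ⇒ C_A = (S·k₂/k₁)^(2).
= (10.8×0.0859/6.12)^(2) = (0.1516)^(2) = 0.0230 kmol/m³.

0.0230 kmol/m³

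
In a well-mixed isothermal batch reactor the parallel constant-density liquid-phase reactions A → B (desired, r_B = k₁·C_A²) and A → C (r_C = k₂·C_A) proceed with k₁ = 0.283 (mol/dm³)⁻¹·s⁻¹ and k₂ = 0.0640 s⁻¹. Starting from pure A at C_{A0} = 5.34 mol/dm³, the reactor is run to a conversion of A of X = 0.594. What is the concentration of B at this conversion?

C_A = C_{A0}(1−X) = 2.168 mol/dm³.
Along a PFR/batch, dC_C/dC_A = −r_C/(r_B+r_C) = −k₂/(k₂+k₁·C_A).
Integrating from C_{A0} to C_A: C_C = (0.0640/0.283)·ln[(0.0640+0.283·5.34)/(0.0640+0.283·2.17)] = 0.2261·ln(1.575/0.6776) = 0.1908 mol/dm³.
Then C_B = (C_{A0}−C_A) − C_C = 3.172 − 0.1908 = 2.981 mol/dm³.

2.98 mol/dm³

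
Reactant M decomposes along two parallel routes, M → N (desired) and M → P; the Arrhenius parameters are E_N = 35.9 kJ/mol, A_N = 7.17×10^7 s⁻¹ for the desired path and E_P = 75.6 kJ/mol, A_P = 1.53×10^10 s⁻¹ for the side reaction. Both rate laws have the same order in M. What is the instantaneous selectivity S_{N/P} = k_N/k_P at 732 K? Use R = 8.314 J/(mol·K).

3.19

With equal orders, S_{N/P} = k_N/k_P = (A_N/A_P)·exp[(E_P−E_N)/(RT)].
(E_P−E_N)/(RT) = (75.6−35.9)×10³/(8.314×732) = 39700/6086 = 6.523.
k_N/k_P = (7.17×10^7/1.53×10^10)·exp(6.523) = 0.004686 × 680.8 = 3.19.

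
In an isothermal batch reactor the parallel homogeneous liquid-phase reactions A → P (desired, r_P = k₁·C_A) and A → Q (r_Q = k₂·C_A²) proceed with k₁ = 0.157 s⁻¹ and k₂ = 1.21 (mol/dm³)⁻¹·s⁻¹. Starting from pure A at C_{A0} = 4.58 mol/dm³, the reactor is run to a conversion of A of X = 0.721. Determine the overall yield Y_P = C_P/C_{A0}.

C_A = C_{A0}(1−X) = 1.278 mol/dm³.
Along a PFR/batch, dC_P/dC_A = −r_P/(r_P+r_Q) = −k₁/(k₁+k₂·C_A).
Integrating from C_{A0} to C_A: C_P = (0.157/1.21)·ln[(0.157+1.21·4.58)/(0.157+1.21·1.28)] = 0.1298·ln(5.699/1.703) = 0.1567 mol/dm³.
Y_P = C_P/C_{A0} = 0.1567/4.58 = 0.0342.

0.0342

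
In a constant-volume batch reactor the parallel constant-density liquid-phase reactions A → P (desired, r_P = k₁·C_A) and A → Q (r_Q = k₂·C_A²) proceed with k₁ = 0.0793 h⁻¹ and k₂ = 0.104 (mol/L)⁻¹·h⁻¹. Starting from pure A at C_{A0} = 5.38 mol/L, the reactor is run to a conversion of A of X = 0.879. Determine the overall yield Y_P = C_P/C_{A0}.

C_A = C_{A0}(1−X) = 0.6510 mol/L.
Along a PFR/batch, dC_P/dC_A = −r_P/(r_P+r_Q) = −k₁/(k₁+k₂·C_A).
Integrating from C_{A0} to C_A: C_P = (0.0793/0.104)·ln[(0.0793+0.104·5.38)/(0.0793+0.104·0.651)] = 0.7625·ln(0.6388/0.1470) = 1.120 mol/L.
Y_P = C_P/C_{A0} = 1.120/5.38 = 0.208.

0.208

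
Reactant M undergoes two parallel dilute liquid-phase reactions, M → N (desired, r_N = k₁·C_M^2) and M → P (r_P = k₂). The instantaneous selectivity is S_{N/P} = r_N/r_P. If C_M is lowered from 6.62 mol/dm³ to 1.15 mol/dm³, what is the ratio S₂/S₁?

0.0302

S_{N/P} = (k₁/k₂)·C_M^2, so S₂/S₁ = (C_{M,2}/C_{M,1})^2.
= (1.15/6.62)^2 = (0.1737)^2 = 0.0302.
Selectivity toward N falls as C_M falls — high-concentration operation is favoured.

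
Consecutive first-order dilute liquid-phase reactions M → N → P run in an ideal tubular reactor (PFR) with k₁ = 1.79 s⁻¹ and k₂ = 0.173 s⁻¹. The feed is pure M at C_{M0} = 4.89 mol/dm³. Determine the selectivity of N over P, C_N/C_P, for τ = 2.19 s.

3.01

For first-order series with pure M initially, C_N(τ) = k₁C_{M0}/(k₂−k₁)·(e^(−k₁τ) − e^(−k₂τ)).
e^(−k₁τ) = e^(−1.79×2.19) = e^(−3.920) = 0.01984; e^(−k₂τ) = e^(−0.3789) = 0.6846.
C_N = 1.79×4.89/(0.173−1.79) × (0.01984−0.6846) = (-5.413)×(-0.6648) = 3.599 mol/dm³.
C_M = C_{M0}e^(−k₁τ) = 0.09701 mol/dm³, so C_P = C_{M0}−C_M−C_N = 1.194 mol/dm³; C_N/C_P = 3.01.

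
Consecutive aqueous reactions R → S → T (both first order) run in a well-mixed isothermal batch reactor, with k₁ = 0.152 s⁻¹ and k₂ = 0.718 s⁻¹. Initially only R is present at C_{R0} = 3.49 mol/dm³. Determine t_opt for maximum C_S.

2.74 s

Setting dC_S/dt = 0 gives t_opt = ln(k₂/k₁)/(k₂−k₁).
= ln(0.718/0.152)/(0.718−0.152) = ln(4.724)/0.5660 = 1.553/0.5660 = 2.74 s.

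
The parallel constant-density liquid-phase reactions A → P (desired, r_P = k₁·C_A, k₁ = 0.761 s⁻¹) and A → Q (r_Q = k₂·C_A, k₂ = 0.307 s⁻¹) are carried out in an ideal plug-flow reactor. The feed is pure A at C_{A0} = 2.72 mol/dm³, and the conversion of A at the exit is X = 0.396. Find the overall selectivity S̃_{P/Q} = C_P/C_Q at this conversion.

2.48

C_A = C_{A0}(1−X) = 1.643 mol/dm³.
Both paths are first order in A, so the instantaneous fraction to P is constant: dC_P/d(−C_A) = k₁/(k₁+k₂) = 0.7125.
C_P = 0.7125·(C_{A0}−C_A) = 0.7125×1.077 = 0.767 mol/dm³.
C_Q = (C_{A0}−C_A)−C_P = 0.3096 mol/dm³; S̃_{P/Q} = 0.7675/0.3096 = 2.48.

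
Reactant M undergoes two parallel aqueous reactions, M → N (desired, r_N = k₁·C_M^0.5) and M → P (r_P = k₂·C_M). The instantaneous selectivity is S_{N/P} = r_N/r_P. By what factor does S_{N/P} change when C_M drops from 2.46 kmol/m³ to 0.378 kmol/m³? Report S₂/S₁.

S_{N/P} = (k₁/k₂)·C_M^-0.5, so S₂/S₁ = (C_{M,2}/C_{M,1})^-0.5.
= (0.378/2.46)^(-0.5) = (0.1537)^(-0.5) = 2.55.

2.55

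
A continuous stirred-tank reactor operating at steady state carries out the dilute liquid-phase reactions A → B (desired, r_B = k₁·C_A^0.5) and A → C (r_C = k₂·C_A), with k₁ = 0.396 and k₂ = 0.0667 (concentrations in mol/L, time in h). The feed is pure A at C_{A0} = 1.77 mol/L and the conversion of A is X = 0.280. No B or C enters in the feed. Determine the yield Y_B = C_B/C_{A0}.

Exit C_A = C_{A0}(1−X) = 1.77×0.720 = 1.274 mol/L.
In a CSTR the entire volume is at exit conditions, so r_B = 0.396×1.274^0.5 = 0.4470 and r_C = 0.0667×1.274 = 0.08500.
Fraction of consumed A going to B: r_B/(r_B+r_C) = 0.8402.
C_B = 0.8402·C_{A0}·X = 0.8402×1.77×0.280 = 0.416 mol/L; Y_B = C_B/C_{A0} = 0.235.

0.235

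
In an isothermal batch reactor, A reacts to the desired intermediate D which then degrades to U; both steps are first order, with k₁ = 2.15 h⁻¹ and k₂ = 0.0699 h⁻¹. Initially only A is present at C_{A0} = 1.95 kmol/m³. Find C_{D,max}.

1.74 kmol/m³

Evaluating C_D at t_opt = ln(k₂/k₁)/(k₂−k₁) gives C_{D,max}/C_{A0} = (k₁/k₂)^[k₂/(k₂−k₁)].
= (2.15/0.0699)^(0.0699/(0.0699−2.15)) = (30.76)^(-0.03360) = 0.8912.
C_{D,max} = 0.8912×1.95 = 1.74 kmol/m³.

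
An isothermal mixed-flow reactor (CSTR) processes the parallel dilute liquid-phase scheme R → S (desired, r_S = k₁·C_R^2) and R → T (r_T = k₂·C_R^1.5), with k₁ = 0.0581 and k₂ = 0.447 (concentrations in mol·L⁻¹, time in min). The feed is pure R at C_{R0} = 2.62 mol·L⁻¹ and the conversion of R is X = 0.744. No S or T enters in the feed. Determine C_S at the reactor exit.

Exit C_R = C_{R0}(1−X) = 2.62×0.256 = 0.6707 mol·L⁻¹.
A CSTR operates uniformly at the exit composition, giving r_S = 0.02614 and r_T = 0.2455 (each k·C_R^n at C_R = 0.6707).
Fraction of consumed R going to S: r_S/(r_S+r_T) = 0.09621.
C_S = 0.09621·C_{R0}·X = 0.09621×2.62×0.744 = 0.188 mol·L⁻¹.

0.188 mol·L⁻¹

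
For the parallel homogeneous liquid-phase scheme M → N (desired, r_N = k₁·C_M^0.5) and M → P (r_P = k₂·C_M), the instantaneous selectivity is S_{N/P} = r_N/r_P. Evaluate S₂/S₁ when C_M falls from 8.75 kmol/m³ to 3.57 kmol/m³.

S_{N/P} = (k₁/k₂)·C_M^-0.5, so S₂/S₁ = (C_{M,2}/C_{M,1})^-0.5.
= (3.57/8.75)^(-0.5) = (0.4080)^(-0.5) = 1.57.

1.57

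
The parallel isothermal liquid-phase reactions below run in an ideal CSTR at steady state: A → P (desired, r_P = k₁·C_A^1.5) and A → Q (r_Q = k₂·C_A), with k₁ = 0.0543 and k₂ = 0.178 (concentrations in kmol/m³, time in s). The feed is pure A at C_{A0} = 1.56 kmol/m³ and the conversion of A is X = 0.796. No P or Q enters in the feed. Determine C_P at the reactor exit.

0.182 kmol/m³

Exit C_A = C_{A0}(1−X) = 1.56×0.204 = 0.3182 kmol/m³.
Rates in a CSTR are evaluated at the outlet concentration: r_P = 0.0543×0.3182^1.5 = 0.009748, r_Q = 0.178×0.3182 = 0.05665.
Fraction of consumed A going to P: r_P/(r_P+r_Q) = 0.1468.
C_P = 0.1468·C_{A0}·X = 0.1468×1.56×0.796 = 0.182 kmol/m³.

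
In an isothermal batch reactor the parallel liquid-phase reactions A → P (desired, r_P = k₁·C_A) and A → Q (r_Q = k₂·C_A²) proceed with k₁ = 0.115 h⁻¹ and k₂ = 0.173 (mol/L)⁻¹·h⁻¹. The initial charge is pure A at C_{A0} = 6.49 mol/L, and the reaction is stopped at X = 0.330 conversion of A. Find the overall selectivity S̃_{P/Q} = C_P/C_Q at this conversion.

C_A = C_{A0}(1−X) = 4.348 mol/L.
Along a PFR/batch, dC_P/dC_A = −r_P/(r_P+r_Q) = −k₁/(k₁+k₂·C_A).
Integrating from C_{A0} to C_A: C_P = (0.115/0.173)·ln[(0.115+0.173·6.49)/(0.115+0.173·4.35)] = 0.6647·ln(1.238/0.8673) = 0.2365 mol/L.
C_Q = (C_{A0}−C_A)−C_P = 1.905 mol/L; S̃_{P/Q} = 0.2365/1.905 = 0.124.

0.124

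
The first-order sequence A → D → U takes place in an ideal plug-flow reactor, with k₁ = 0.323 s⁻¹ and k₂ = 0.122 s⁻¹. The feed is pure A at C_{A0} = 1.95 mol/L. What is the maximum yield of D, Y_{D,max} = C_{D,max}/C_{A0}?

For a first-order series the maximum intermediate yield is C_{D,max}/C_{A0} = (k₁/k₂)^[k₂/(k₂−k₁)].
= (0.323/0.122)^(0.122/(0.122−0.323)) = (2.648)^(-0.6070) = 0.5538.

0.554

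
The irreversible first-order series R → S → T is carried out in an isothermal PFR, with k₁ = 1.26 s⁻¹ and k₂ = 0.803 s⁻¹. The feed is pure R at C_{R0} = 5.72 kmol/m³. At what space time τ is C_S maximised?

Setting dC_S/dτ = 0 gives τ_opt = ln(k₂/k₁)/(k₂−k₁).
= ln(0.803/1.26)/(0.803−1.26) = ln(0.6373)/-0.4570 = -0.4505/-0.4570 = 0.986 s.

0.986 s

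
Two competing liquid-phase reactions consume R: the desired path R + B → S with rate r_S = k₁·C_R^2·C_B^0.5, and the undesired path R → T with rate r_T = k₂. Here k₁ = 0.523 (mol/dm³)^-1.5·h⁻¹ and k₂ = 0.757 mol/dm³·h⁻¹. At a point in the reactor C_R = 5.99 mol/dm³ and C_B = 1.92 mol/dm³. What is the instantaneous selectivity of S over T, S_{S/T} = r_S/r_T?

S_{S/T} = r_S/r_T = (k₁·C_R^2·C_B^0.5)/(k₂) = (k₁/k₂)·C_R^2·C_B^0.5.
= (0.523×5.990^2×1.920^0.5) / (0.757) = 26.00/0.7570 = 34.3.
Since the desired path is higher order in R, keeping C_R high (PFR or concentrated feed) favours S.

34.3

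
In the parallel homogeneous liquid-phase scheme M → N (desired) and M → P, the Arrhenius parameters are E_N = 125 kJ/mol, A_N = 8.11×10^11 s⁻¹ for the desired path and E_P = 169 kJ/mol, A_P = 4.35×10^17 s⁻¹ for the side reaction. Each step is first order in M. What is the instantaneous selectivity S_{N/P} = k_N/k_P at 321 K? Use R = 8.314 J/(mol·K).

27.0

With equal orders, S_{N/P} = k_N/k_P = (A_N/A_P)·exp[(E_P−E_N)/(RT)].
(E_P−E_N)/(RT) = (169−125)×10³/(8.314×321) = 44000/2669 = 16.49.
k_N/k_P = (8.11×10^11/4.35×10^17)·exp(16.49) = 1.864×10^-6 × 1.446×10^7 = 27.0.
Since E_N < E_P, lowering the temperature improves selectivity toward N.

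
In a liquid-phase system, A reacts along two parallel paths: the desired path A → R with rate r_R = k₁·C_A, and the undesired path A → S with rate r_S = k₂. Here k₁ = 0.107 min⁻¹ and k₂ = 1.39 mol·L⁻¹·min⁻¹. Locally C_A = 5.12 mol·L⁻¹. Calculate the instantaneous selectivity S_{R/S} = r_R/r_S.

S_{R/S} = r_R/r_S = (k₁·C_A)/(k₂) = (k₁/k₂)·C_A.
= (0.107×5.120) / (1.39) = 0.5478/1.390 = 0.394.

0.394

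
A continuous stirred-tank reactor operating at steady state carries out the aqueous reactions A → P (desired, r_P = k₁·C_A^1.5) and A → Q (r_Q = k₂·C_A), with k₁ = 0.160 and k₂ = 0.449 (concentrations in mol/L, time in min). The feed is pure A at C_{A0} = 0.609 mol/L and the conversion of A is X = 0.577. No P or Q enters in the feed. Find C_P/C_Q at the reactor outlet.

Exit C_A = C_{A0}(1−X) = 0.609×0.423 = 0.2576 mol/L.
In a CSTR the entire volume is at exit conditions, so r_P = 0.160×0.2576^1.5 = 0.02092 and r_Q = 0.449×0.2576 = 0.1157.
Overall selectivity = C_P/C_Q = r_Pτ/(r_Qτ) = r_P/r_Q = 0.181.

0.181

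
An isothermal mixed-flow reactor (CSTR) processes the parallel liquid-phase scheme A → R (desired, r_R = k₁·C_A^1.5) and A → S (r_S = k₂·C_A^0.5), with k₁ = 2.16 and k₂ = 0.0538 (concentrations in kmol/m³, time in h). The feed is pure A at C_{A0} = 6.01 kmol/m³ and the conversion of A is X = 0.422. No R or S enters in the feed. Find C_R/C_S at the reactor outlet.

Exit C_A = C_{A0}(1−X) = 6.01×0.578 = 3.474 kmol/m³.
In a CSTR the entire volume is at exit conditions, so r_R = 2.16×3.474^1.5 = 13.98 and r_S = 0.0538×3.474^0.5 = 0.1003.
Overall selectivity = C_R/C_S = r_Rτ/(r_Sτ) = r_R/r_S = 139.

139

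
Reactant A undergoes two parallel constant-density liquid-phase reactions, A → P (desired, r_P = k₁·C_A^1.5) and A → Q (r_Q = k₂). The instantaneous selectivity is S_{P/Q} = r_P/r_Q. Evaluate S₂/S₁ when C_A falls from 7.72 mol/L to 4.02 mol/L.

0.376

S_{P/Q} = (k₁/k₂)·C_A^1.5, so S₂/S₁ = (C_{A,2}/C_{A,1})^1.5.
= (4.02/7.72)^1.5 = (0.5207)^1.5 = 0.376.
Selectivity toward P falls as C_A falls — high-concentration operation is favoured.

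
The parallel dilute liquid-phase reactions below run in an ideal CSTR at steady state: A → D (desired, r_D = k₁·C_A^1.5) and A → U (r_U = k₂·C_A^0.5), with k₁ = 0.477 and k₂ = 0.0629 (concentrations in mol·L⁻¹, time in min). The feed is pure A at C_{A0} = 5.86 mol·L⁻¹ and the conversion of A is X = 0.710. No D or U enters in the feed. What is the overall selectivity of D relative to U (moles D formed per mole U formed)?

Exit C_A = C_{A0}(1−X) = 5.86×0.290 = 1.699 mol·L⁻¹.
Rates in a CSTR are evaluated at the outlet concentration: r_D = 0.477×1.699^1.5 = 1.057, r_U = 0.0629×1.699^0.5 = 0.08200.
Overall selectivity = C_D/C_U = r_Dτ/(r_Uτ) = r_D/r_U = 12.9.

12.9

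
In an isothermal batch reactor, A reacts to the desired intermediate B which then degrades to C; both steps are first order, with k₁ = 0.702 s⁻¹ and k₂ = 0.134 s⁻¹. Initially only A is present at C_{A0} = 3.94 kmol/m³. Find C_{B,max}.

2.67 kmol/m³

Evaluating C_B at t_opt = ln(k₂/k₁)/(k₂−k₁) gives C_{B,max}/C_{A0} = (k₁/k₂)^[k₂/(k₂−k₁)].
= (0.702/0.134)^(0.134/(0.134−0.702)) = (5.239)^(-0.2359) = 0.6766.
C_{B,max} = 0.6766×3.94 = 2.67 kmol/m³.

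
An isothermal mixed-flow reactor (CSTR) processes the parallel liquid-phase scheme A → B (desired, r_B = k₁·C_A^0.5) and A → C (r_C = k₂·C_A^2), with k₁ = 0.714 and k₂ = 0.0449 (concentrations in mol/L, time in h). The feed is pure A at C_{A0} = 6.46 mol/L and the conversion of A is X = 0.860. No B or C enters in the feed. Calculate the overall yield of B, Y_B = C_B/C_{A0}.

0.816

Exit C_A = C_{A0}(1−X) = 6.46×0.140 = 0.9044 mol/L.
Rates in a CSTR are evaluated at the outlet concentration: r_B = 0.714×0.9044^0.5 = 0.6790, r_C = 0.0449×0.9044^2 = 0.03673.
Fraction of consumed A going to B: r_B/(r_B+r_C) = 0.9487.
C_B = 0.9487·C_{A0}·X = 0.9487×6.46×0.860 = 5.27 mol/L; Y_B = C_B/C_{A0} = 0.816.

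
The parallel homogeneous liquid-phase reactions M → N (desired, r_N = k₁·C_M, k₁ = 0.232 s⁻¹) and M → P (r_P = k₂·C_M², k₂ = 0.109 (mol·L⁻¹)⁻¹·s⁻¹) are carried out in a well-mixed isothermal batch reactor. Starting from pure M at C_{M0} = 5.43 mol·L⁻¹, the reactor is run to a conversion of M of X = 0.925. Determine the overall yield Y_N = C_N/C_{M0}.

C_M = C_{M0}(1−X) = 0.4072 mol·L⁻¹.
Along a PFR/batch, dC_N/dC_M = −r_N/(r_N+r_P) = −k₁/(k₁+k₂·C_M).
Integrating from C_{M0} to C_M: C_N = (0.232/0.109)·ln[(0.232+0.109·5.43)/(0.232+0.109·0.407)] = 2.128·ln(0.8239/0.2764) = 2.325 mol·L⁻¹.
Y_N = C_N/C_{M0} = 2.325/5.43 = 0.428.

0.428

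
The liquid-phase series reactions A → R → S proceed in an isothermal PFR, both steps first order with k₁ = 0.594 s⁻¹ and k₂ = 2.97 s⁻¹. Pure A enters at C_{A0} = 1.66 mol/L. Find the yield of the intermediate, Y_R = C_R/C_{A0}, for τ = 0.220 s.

0.0893

The intermediate concentration in a first-order A→B→C sequence is C_R = k₁C_{A0}(e^(−k₁τ) − e^(−k₂τ))/(k₂−k₁).
e^(−k₁τ) = e^(−0.594×0.220) = e^(−0.1307) = 0.8775; e^(−k₂τ) = e^(−0.6534) = 0.5203.
C_R = 0.594×1.66/(2.97−0.594) × (0.8775−0.5203) = 0.4150×0.3572 = 0.1482 mol/L.
Y_R = C_R/C_{A0} = 0.1482/1.66 = 0.0893.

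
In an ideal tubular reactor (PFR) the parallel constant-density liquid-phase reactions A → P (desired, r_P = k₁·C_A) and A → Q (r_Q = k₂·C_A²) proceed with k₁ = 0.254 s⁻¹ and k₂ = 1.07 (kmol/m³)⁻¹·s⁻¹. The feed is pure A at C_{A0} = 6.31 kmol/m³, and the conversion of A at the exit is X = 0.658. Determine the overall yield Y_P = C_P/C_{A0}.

C_A = C_{A0}(1−X) = 2.158 kmol/m³.
Along a PFR/batch, dC_P/dC_A = −r_P/(r_P+r_Q) = −k₁/(k₁+k₂·C_A).
Integrating from C_{A0} to C_A: C_P = (0.254/1.07)·ln[(0.254+1.07·6.31)/(0.254+1.07·2.16)] = 0.2374·ln(7.006/2.563) = 0.2387 kmol/m³.
Y_P = C_P/C_{A0} = 0.2387/6.31 = 0.0378.

0.0378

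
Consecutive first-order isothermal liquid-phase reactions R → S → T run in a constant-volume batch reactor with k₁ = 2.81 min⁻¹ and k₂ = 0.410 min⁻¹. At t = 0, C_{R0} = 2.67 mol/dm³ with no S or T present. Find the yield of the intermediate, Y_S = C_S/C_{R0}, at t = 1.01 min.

0.705

Solving the coupled first-order balances gives C_S(t) = [k₁/(k₂−k₁)]·C_{R0}·(e^(−k₁t) − e^(−k₂t)).
e^(−k₁t) = e^(−2.81×1.01) = e^(−2.838) = 0.05854; e^(−k₂t) = e^(−0.4141) = 0.6609.
C_S = 2.81×2.67/(0.410−2.81) × (0.05854−0.6609) = (-3.126)×(-0.6024) = 1.883 mol/dm³.
Y_S = C_S/C_{R0} = 1.883/2.67 = 0.705.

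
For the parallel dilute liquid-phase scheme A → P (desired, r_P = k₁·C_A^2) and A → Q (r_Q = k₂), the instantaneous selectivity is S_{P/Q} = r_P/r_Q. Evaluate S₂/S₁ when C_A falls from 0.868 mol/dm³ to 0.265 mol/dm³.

S_{P/Q} = (k₁/k₂)·C_A^2, so S₂/S₁ = (C_{A,2}/C_{A,1})^2.
= (0.265/0.868)^2 = (0.3053)^2 = 0.0932.

0.0932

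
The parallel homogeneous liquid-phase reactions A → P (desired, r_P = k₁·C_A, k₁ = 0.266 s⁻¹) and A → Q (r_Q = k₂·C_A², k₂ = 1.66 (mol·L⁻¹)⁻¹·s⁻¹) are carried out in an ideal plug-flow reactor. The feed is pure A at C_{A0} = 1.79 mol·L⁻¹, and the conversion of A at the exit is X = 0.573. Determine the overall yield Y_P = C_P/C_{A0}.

C_A = C_{A0}(1−X) = 0.7643 mol·L⁻¹.
Along a PFR/batch, dC_P/dC_A = −r_P/(r_P+r_Q) = −k₁/(k₁+k₂·C_A).
Integrating from C_{A0} to C_A: C_P = (0.266/1.66)·ln[(0.266+1.66·1.79)/(0.266+1.66·0.764)] = 0.1602·ln(3.237/1.535) = 0.1196 mol·L⁻¹.
Y_P = C_P/C_{A0} = 0.1196/1.79 = 0.0668.

0.0668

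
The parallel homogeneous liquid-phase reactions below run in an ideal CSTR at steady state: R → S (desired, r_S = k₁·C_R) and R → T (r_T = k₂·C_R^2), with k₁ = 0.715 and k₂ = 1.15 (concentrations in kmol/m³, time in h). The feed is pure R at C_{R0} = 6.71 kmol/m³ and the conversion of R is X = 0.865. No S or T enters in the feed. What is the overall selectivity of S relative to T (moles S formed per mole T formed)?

0.686

Exit C_R = C_{R0}(1−X) = 6.71×0.135 = 0.9059 kmol/m³.
In a CSTR the entire volume is at exit conditions, so r_S = 0.715×0.9059 = 0.6477 and r_T = 1.15×0.9059^2 = 0.9436.
Overall selectivity = C_S/C_T = r_Sτ/(r_Tτ) = r_S/r_T = 0.686.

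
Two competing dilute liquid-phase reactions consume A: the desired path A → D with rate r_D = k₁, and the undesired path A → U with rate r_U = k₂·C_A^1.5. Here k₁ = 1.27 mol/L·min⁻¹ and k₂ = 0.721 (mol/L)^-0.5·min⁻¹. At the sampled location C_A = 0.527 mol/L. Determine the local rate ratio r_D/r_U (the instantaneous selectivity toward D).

4.60

S_{D/U} = r_D/r_U = (k₁)/(k₂·C_A^1.5) = (k₁/k₂)·C_A^-1.5.
= (1.27) / (0.721×0.5270^1.5) = 1.270/0.2758 = 4.60.
The undesired path is higher order in A, so low C_A (CSTR or dilute feed) favours D.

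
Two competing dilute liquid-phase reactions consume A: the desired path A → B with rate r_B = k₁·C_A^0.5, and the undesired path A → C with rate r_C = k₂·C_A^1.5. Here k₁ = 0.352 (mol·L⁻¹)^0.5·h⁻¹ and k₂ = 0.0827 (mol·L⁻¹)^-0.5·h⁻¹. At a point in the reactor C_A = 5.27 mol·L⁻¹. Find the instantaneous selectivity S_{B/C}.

S_{B/C} = r_B/r_C = (k₁·C_A^0.5)/(k₂·C_A^1.5) = (k₁/k₂)·C_A⁻¹.
= (0.352×5.270^0.5) / (0.0827×5.270^1.5) = 0.8081/1.001 = 0.808.

0.808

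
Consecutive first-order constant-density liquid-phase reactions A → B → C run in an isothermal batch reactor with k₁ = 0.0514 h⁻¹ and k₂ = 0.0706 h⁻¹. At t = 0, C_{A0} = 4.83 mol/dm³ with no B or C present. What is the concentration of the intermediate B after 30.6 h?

1.19 mol/dm³

For first-order series with pure A initially, C_B(t) = k₁C_{A0}/(k₂−k₁)·(e^(−k₁t) − e^(−k₂t)).
e^(−k₁t) = e^(−0.0514×30.6) = e^(−1.573) = 0.2075; e^(−k₂t) = e^(−2.160) = 0.1153.
C_B = 0.0514×4.83/(0.0706−0.0514) × (0.2075−0.1153) = 12.93×0.09217 = 1.192 mol/dm³.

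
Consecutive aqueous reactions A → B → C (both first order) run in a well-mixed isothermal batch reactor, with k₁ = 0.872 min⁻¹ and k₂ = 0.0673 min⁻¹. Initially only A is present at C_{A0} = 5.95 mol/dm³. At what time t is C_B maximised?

Setting dC_B/dt = 0 gives t_opt = ln(k₂/k₁)/(k₂−k₁).
= ln(0.0673/0.872)/(0.0673−0.872) = ln(0.07718)/-0.8047 = -2.562/-0.8047 = 3.18 min.

3.18 min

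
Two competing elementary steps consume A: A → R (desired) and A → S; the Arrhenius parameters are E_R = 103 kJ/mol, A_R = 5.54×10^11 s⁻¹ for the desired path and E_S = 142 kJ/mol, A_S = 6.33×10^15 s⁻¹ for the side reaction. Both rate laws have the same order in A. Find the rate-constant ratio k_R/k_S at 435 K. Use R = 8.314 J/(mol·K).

k_R/k_S = (A_R/A_S)·exp[−(E_R−E_S)/(RT)] = (A_R/A_S)·exp[(E_S−E_R)/(RT)].
(E_S−E_R)/(RT) = (142−103)×10³/(8.314×435) = 39000/3617 = 10.78.
k_R/k_S = (5.54×10^11/6.33×10^15)·exp(10.78) = 8.752×10^-5 × 48225 = 4.22.
Since E_R < E_S, lowering the temperature improves selectivity toward R.

4.22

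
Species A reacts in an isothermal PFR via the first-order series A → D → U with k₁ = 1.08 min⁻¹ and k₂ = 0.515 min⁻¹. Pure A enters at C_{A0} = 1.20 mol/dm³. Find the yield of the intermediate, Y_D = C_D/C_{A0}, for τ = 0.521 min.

0.373

Solving the coupled first-order balances gives C_D(τ) = [k₁/(k₂−k₁)]·C_{A0}·(e^(−k₁τ) − e^(−k₂τ)).
e^(−k₁τ) = e^(−1.08×0.521) = e^(−0.5627) = 0.5697; e^(−k₂τ) = e^(−0.2683) = 0.7647.
C_D = 1.08×1.20/(0.515−1.08) × (0.5697−0.7647) = (-2.294)×(-0.1950) = 0.4473 mol/dm³.
Y_D = C_D/C_{A0} = 0.4473/1.20 = 0.373.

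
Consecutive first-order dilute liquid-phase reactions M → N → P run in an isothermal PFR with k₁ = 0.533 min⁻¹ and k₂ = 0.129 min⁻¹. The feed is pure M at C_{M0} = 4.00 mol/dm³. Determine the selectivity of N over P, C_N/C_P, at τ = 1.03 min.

13.4

The intermediate concentration in a first-order A→B→C sequence is C_N = k₁C_{M0}(e^(−k₁τ) − e^(−k₂τ))/(k₂−k₁).
e^(−k₁τ) = e^(−0.533×1.03) = e^(−0.5490) = 0.5775; e^(−k₂τ) = e^(−0.1329) = 0.8756.
C_N = 0.533×4.00/(0.129−0.533) × (0.5775−0.8756) = (-5.277)×(-0.2980) = 1.573 mol/dm³.
C_M = C_{M0}e^(−k₁τ) = 2.310 mol/dm³, so C_P = C_{M0}−C_M−C_N = 0.1170 mol/dm³; C_N/C_P = 13.4.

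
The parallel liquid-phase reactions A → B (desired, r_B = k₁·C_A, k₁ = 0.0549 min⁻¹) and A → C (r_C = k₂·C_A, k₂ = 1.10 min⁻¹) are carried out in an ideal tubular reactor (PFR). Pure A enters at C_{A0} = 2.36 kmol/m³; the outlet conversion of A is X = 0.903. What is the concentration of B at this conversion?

0.101 kmol/m³

C_A = C_{A0}(1−X) = 0.2289 kmol/m³.
Both paths are first order in A, so the instantaneous fraction to B is constant: dC_B/d(−C_A) = k₁/(k₁+k₂) = 0.04754.
C_B = 0.04754·(C_{A0}−C_A) = 0.04754×2.131 = 0.101 kmol/m³.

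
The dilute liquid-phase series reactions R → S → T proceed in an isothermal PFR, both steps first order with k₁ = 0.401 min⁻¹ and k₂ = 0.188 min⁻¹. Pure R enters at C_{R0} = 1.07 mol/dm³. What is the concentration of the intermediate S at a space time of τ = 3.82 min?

0.547 mol/dm³

For first-order series with pure R initially, C_S(τ) = k₁C_{R0}/(k₂−k₁)·(e^(−k₁τ) − e^(−k₂τ)).
e^(−k₁τ) = e^(−0.401×3.82) = e^(−1.532) = 0.2161; e^(−k₂τ) = e^(−0.7182) = 0.4876.
C_S = 0.401×1.07/(0.188−0.401) × (0.2161−0.4876) = (-2.014)×(-0.2715) = 0.5469 mol/dm³.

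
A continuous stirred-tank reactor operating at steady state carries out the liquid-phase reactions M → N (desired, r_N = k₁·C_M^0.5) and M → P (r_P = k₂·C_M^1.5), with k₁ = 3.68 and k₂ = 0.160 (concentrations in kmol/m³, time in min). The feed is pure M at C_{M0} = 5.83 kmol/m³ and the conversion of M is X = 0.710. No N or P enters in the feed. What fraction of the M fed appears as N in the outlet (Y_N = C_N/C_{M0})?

Exit C_M = C_{M0}(1−X) = 5.83×0.290 = 1.691 kmol/m³.
In a CSTR the entire volume is at exit conditions, so r_N = 3.68×1.691^0.5 = 4.785 and r_P = 0.160×1.691^1.5 = 0.3517.
Fraction of consumed M going to N: r_N/(r_N+r_P) = 0.9315.
C_N = 0.9315·C_{M0}·X = 0.9315×5.83×0.710 = 3.86 kmol/m³; Y_N = C_N/C_{M0} = 0.661.

0.661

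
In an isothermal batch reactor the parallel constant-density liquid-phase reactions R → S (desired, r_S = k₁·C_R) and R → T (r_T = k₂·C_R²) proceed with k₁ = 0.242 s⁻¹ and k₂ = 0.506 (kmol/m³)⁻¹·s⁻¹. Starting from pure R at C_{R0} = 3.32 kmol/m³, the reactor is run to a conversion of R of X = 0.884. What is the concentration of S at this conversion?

C_R = C_{R0}(1−X) = 0.3851 kmol/m³.
Along a PFR/batch, dC_S/dC_R = −r_S/(r_S+r_T) = −k₁/(k₁+k₂·C_R).
Integrating from C_{R0} to C_R: C_S = (0.242/0.506)·ln[(0.242+0.506·3.32)/(0.242+0.506·0.385)] = 0.4783·ln(1.922/0.4369) = 0.7085 kmol/m³.

0.709 kmol/m³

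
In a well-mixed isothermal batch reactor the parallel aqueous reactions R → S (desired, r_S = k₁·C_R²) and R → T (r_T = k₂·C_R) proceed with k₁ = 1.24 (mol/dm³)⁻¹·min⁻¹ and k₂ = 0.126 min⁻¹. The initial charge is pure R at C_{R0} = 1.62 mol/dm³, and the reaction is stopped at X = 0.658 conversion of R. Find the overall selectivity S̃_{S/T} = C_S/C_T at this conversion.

C_R = C_{R0}(1−X) = 0.5540 mol/dm³.
Along a PFR/batch, dC_T/dC_R = −r_T/(r_S+r_T) = −k₂/(k₂+k₁·C_R).
Integrating from C_{R0} to C_R: C_T = (0.126/1.24)·ln[(0.126+1.24·1.62)/(0.126+1.24·0.554)] = 0.1016·ln(2.135/0.8130) = 0.09810 mol/dm³.
Then C_S = (C_{R0}−C_R) − C_T = 1.066 − 0.09810 = 0.9679 mol/dm³.
S̃_{S/T} = C_S/C_T = 0.9679/0.09810 = 9.87.

9.87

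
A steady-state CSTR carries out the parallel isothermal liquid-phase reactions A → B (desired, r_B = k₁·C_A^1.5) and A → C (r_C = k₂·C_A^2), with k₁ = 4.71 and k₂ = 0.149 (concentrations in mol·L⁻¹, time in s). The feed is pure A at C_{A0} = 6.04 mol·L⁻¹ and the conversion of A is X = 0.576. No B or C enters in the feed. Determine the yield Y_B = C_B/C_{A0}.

Exit C_A = C_{A0}(1−X) = 6.04×0.424 = 2.561 mol·L⁻¹.
In a CSTR the entire volume is at exit conditions, so r_B = 4.71×2.561^1.5 = 19.30 and r_C = 0.149×2.561^2 = 0.9772.
Fraction of consumed A going to B: r_B/(r_B+r_C) = 0.9518.
C_B = 0.9518·C_{A0}·X = 0.9518×6.04×0.576 = 3.31 mol·L⁻¹; Y_B = C_B/C_{A0} = 0.548.

0.548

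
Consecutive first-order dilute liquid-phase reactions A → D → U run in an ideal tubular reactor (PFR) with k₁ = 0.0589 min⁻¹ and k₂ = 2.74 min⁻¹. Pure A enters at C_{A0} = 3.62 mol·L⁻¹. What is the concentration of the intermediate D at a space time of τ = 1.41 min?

The intermediate concentration in a first-order A→B→C sequence is C_D = k₁C_{A0}(e^(−k₁τ) − e^(−k₂τ))/(k₂−k₁).
e^(−k₁τ) = e^(−0.0589×1.41) = e^(−0.08305) = 0.9203; e^(−k₂τ) = e^(−3.863) = 0.02100.
C_D = 0.0589×3.62/(2.74−0.0589) × (0.9203−0.02100) = 0.07953×0.8993 = 0.07152 mol·L⁻¹.

0.0715 mol·L⁻¹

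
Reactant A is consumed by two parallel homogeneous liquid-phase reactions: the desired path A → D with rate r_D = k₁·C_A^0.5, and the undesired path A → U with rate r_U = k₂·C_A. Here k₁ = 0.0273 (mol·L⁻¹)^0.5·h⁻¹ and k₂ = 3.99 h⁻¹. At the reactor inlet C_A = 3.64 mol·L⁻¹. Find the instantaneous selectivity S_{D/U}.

0.00359

S_{D/U} = r_D/r_U = (k₁·C_A^0.5)/(k₂·C_A) = (k₁/k₂)·C_A^-0.5.
= (0.0273×3.640^0.5) / (3.99×3.640) = 0.05209/14.52 = 0.00359.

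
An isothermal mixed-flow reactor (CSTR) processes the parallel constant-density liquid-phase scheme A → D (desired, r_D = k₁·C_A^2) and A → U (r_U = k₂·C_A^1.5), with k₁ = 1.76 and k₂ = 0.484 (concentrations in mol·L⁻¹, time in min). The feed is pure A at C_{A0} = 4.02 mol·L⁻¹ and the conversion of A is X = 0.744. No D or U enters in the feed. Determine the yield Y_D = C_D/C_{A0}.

0.585

Exit C_A = C_{A0}(1−X) = 4.02×0.256 = 1.029 mol·L⁻¹.
In a CSTR the entire volume is at exit conditions, so r_D = 1.76×1.029^2 = 1.864 and r_U = 0.484×1.029^1.5 = 0.5053.
Fraction of consumed A going to D: r_D/(r_D+r_U) = 0.7867.
C_D = 0.7867·C_{A0}·X = 0.7867×4.02×0.744 = 2.35 mol·L⁻¹; Y_D = C_D/C_{A0} = 0.585.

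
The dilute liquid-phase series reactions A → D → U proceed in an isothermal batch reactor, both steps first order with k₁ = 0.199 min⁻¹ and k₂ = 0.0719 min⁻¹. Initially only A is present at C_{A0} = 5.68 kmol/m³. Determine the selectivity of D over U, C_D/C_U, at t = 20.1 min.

0.531

Solving the coupled first-order balances gives C_D(t) = [k₁/(k₂−k₁)]·C_{A0}·(e^(−k₁t) − e^(−k₂t)).
e^(−k₁t) = e^(−0.199×20.1) = e^(−4.000) = 0.01832; e^(−k₂t) = e^(−1.445) = 0.2357.
C_D = 0.199×5.68/(0.0719−0.199) × (0.01832−0.2357) = (-8.893)×(-0.2174) = 1.933 kmol/m³.
C_A = C_{A0}e^(−k₁t) = 0.1040 kmol/m³, so C_U = C_{A0}−C_A−C_D = 3.643 kmol/m³; C_D/C_U = 0.531.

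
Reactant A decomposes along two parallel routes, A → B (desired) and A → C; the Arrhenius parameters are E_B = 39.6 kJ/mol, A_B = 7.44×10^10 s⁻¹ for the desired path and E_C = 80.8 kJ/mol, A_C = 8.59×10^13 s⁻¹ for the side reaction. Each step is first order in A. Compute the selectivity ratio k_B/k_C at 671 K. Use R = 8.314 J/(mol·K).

1.40

With equal orders, S_{B/C} = k_B/k_C = (A_B/A_C)·exp[(E_C−E_B)/(RT)].
(E_C−E_B)/(RT) = (80.8−39.6)×10³/(8.314×671) = 41200/5579 = 7.385.
k_B/k_C = (7.44×10^10/8.59×10^13)·exp(7.385) = 8.661×10^-4 × 1612 = 1.40.
Since E_B < E_C, lowering the temperature improves selectivity toward B.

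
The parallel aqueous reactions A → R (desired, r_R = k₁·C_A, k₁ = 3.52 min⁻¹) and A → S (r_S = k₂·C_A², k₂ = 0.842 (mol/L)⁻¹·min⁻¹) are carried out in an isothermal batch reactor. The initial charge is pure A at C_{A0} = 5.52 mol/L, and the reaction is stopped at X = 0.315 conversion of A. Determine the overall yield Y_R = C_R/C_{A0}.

0.150

C_A = C_{A0}(1−X) = 3.781 mol/L.
Along a PFR/batch, dC_R/dC_A = −r_R/(r_R+r_S) = −k₁/(k₁+k₂·C_A).
Integrating from C_{A0} to C_A: C_R = (3.52/0.842)·ln[(3.52+0.842·5.52)/(3.52+0.842·3.78)] = 4.181·ln(8.168/6.704) = 0.8258 mol/L.
Y_R = C_R/C_{A0} = 0.8258/5.52 = 0.150.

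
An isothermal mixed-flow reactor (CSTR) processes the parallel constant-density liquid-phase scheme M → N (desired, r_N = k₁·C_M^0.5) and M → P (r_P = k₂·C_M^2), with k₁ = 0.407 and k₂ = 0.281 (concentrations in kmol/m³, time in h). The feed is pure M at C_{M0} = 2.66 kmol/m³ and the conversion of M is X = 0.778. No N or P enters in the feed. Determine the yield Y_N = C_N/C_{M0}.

0.592

Exit C_M = C_{M0}(1−X) = 2.66×0.222 = 0.5905 kmol/m³.
Rates in a CSTR are evaluated at the outlet concentration: r_N = 0.407×0.5905^0.5 = 0.3128, r_P = 0.281×0.5905^2 = 0.09799.
Fraction of consumed M going to N: r_N/(r_N+r_P) = 0.7614.
C_N = 0.7614·C_{M0}·X = 0.7614×2.66×0.778 = 1.58 kmol/m³; Y_N = C_N/C_{M0} = 0.592.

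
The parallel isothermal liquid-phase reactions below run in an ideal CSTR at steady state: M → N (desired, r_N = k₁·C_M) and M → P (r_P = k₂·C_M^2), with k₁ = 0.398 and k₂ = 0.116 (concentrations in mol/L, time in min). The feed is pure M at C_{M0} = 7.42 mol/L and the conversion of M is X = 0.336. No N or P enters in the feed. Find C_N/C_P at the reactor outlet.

Exit C_M = C_{M0}(1−X) = 7.42×0.664 = 4.927 mol/L.
Rates in a CSTR are evaluated at the outlet concentration: r_N = 0.398×4.927 = 1.961, r_P = 0.116×4.927^2 = 2.816.
Overall selectivity = C_N/C_P = r_Nτ/(r_Pτ) = r_N/r_P = 0.696.

0.696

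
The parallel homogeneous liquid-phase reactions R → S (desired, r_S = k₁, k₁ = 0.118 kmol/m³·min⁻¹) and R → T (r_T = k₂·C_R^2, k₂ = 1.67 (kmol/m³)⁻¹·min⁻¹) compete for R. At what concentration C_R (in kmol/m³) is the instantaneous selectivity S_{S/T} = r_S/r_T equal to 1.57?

0.212 kmol/m³

S_{S/T} = (k₁/k₂)·C_R^-2 ⇒ C_R = (S·k₂/k₁)^(-0.5).
= (1.57×1.67/0.118)^(-0.5) = (22.22)^(-0.5) = 0.212 kmol/m³.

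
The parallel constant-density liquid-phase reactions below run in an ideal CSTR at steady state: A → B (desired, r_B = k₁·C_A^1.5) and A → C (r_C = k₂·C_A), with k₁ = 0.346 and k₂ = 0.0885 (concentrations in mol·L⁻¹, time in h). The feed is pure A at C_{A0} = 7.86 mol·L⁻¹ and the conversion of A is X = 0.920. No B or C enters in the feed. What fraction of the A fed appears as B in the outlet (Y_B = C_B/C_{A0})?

0.696

Exit C_A = C_{A0}(1−X) = 7.86×0.0800 = 0.6288 mol·L⁻¹.
In a CSTR the entire volume is at exit conditions, so r_B = 0.346×0.6288^1.5 = 0.1725 and r_C = 0.0885×0.6288 = 0.05565.
Fraction of consumed A going to B: r_B/(r_B+r_C) = 0.7561.
C_B = 0.7561·C_{A0}·X = 0.7561×7.86×0.920 = 5.47 mol·L⁻¹; Y_B = C_B/C_{A0} = 0.696.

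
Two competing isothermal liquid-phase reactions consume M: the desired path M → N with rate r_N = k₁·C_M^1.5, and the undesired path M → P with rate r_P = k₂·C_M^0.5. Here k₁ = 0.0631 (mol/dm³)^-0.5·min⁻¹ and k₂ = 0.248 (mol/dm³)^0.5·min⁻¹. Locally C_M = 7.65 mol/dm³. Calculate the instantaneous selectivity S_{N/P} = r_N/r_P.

S_{N/P} = r_N/r_P = (k₁·C_M^1.5)/(k₂·C_M^0.5) = (k₁/k₂)·C_M.
= (0.0631×7.650^1.5) / (0.248×7.650^0.5) = 1.335/0.6859 = 1.95.
Since the desired path is higher order in M, keeping C_M high (PFR or concentrated feed) favours N.

1.95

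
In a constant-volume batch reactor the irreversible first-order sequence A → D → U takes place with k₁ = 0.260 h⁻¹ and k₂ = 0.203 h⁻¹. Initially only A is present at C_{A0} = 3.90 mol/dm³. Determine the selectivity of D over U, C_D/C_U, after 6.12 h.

0.949

Solving the coupled first-order balances gives C_D(t) = [k₁/(k₂−k₁)]·C_{A0}·(e^(−k₁t) − e^(−k₂t)).
e^(−k₁t) = e^(−0.260×6.12) = e^(−1.591) = 0.2037; e^(−k₂t) = e^(−1.242) = 0.2887.
C_D = 0.260×3.90/(0.203−0.260) × (0.2037−0.2887) = (-17.79)×(-0.08502) = 1.512 mol/dm³.
C_A = C_{A0}e^(−k₁t) = 0.7944 mol/dm³, so C_U = C_{A0}−C_A−C_D = 1.593 mol/dm³; C_D/C_U = 0.949.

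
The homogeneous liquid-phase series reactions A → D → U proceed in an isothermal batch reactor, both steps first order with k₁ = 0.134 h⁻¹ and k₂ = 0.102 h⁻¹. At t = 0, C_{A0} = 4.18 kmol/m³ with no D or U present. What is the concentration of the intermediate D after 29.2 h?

0.541 kmol/m³

Solving the coupled first-order balances gives C_D(t) = [k₁/(k₂−k₁)]·C_{A0}·(e^(−k₁t) − e^(−k₂t)).
e^(−k₁t) = e^(−0.134×29.2) = e^(−3.913) = 0.01998; e^(−k₂t) = e^(−2.978) = 0.05087.
C_D = 0.134×4.18/(0.102−0.134) × (0.01998−0.05087) = (-17.50)×(-0.03089) = 0.5407 kmol/m³.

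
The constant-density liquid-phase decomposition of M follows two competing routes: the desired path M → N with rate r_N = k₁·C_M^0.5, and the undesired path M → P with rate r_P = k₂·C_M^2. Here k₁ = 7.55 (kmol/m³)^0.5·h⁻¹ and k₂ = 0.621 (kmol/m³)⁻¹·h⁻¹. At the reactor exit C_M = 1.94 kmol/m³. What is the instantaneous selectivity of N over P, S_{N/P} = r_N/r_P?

S_{N/P} = r_N/r_P = (k₁·C_M^0.5)/(k₂·C_M^2) = (k₁/k₂)·C_M^-1.5.
= (7.55×1.940^0.5) / (0.621×1.940^2) = 10.52/2.337 = 4.50.
The undesired path is higher order in M, so low C_M (CSTR or dilute feed) favours N.

4.50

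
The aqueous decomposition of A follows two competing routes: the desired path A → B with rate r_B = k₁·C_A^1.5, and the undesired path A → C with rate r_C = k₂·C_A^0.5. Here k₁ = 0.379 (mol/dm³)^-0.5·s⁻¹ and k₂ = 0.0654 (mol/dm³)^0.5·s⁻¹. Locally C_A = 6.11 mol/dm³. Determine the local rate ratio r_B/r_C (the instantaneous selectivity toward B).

S_{B/C} = r_B/r_C = (k₁·C_A^1.5)/(k₂·C_A^0.5) = (k₁/k₂)·C_A.
= (0.379×6.110^1.5) / (0.0654×6.110^0.5) = 5.724/0.1617 = 35.4.

35.4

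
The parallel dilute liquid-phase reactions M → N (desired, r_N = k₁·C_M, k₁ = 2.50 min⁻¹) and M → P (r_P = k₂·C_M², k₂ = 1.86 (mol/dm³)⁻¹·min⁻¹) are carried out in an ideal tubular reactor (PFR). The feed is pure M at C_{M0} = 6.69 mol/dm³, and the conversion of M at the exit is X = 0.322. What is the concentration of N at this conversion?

C_M = C_{M0}(1−X) = 4.536 mol/dm³.
Along a PFR/batch, dC_N/dC_M = −r_N/(r_N+r_P) = −k₁/(k₁+k₂·C_M).
Integrating from C_{M0} to C_M: C_N = (2.50/1.86)·ln[(2.50+1.86·6.69)/(2.50+1.86·4.54)] = 1.344·ln(14.94/10.94) = 0.4196 mol/dm³.

0.420 mol/dm³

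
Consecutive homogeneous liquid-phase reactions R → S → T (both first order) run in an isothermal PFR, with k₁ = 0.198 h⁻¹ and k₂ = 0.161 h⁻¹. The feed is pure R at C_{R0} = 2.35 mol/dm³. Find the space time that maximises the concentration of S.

Setting dC_S/dτ = 0 gives τ_opt = ln(k₂/k₁)/(k₂−k₁).
= ln(0.161/0.198)/(0.161−0.198) = ln(0.8131)/-0.03700 = -0.2069/-0.03700 = 5.59 h.

5.59 h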